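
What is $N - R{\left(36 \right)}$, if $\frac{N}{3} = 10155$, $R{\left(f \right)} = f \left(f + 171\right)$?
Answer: $23013$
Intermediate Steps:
$R{\left(f \right)} = f \left(171 + f\right)$
$N = 30465$ ($N = 3 \cdot 10155 = 30465$)
$N - R{\left(36 \right)} = 30465 - 36 \left(171 + 36\right) = 30465 - 36 \cdot 207 = 30465 - 7452 = 23013$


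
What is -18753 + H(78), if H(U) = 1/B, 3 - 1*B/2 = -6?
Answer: -337553/18 ≈ -18753.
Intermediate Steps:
B = 18 (B = 6 - 2*(-6) = 6 + 12 = 18)
H(U) = 1/18
-18753 + H(78) = -18753 + 1/18 = -337553/18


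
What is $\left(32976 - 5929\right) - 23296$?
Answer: $3751$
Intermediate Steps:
$\left(32976 - 5929\right) - 23296 = 27047 - 23296 = 3751$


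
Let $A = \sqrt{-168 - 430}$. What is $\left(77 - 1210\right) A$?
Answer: $- 1133 i \sqrt{598} \approx - 27706.0 i$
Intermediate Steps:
$A = i \sqrt{598}$ ($A = \sqrt{-598} = i \sqrt{598} \approx 24.454 i$)
$\left(77 - 1210\right) A = \left(77 - 1210\right) i \sqrt{598} = - 1133 i \sqrt{598}$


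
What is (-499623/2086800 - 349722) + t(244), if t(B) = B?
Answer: -243097063341/695600 ≈ -3.4948e+5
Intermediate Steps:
(-499623/2086800 - 349722) + t(244) = (-499623/2086800 - 349722) + 244 = (-499623*1/2086800 - 349722) + 244 = (-166541/695600 - 349722) + 244 = -243266789741/695600 + 244 = -243097063341/695600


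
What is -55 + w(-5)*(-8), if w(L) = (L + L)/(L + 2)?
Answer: -245/3 ≈ -81.667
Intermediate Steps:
w(L) = 2*L/(2 + L) (w(L) = (2*L)/(2 + L) = 2*L/(2 + L))
-55 + w(-5)*(-8) = -55 + (2*(-5)/(2 - 5))*(-8) = -55 + (2*(-5)/(-3))*(-8) = -55 + (2*(-5)*(-⅓))*(-8) = -55 + (10/3)*(-8) = -55 - 80/3 = -245/3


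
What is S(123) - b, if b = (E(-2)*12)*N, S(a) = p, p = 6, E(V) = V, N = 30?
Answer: 726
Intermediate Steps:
S(a) = 6
b = -720 (b = -2*12*30 = -24*30 = -720)
S(123) - b = 6 - 1*(-720) = 6 + 720 = 726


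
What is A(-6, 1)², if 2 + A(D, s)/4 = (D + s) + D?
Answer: 2704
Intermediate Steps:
A(D, s) = -8 + 4*s + 8*D (A(D, s) = -8 + 4*((D + s) + D) = -8 + 4*(s + 2*D) = -8 + (4*s + 8*D) = -8 + 4*s + 8*D)
A(-6, 1)² = (-8 + 4*1 + 8*(-6))² = (-8 + 4 - 48)² = (-52)² = 2704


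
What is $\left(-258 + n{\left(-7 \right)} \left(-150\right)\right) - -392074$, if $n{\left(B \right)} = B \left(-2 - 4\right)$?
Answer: $385516$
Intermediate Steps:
$n{\left(B \right)} = - 6 B$ ($n{\left(B \right)} = B \left(-6\right) = - 6 B$)
$\left(-258 + n{\left(-7 \right)} \left(-150\right)\right) - -392074 = \left(-258 + \left(-6\right) \left(-7\right) \left(-150\right)\right) - -392074 = \left(-258 + 42 \left(-150\right)\right) + 392074 = \left(-258 - 6300\right) + 392074 = -6558 + 392074 = 385516$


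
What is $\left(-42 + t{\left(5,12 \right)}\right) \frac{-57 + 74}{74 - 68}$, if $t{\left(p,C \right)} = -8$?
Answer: $- \frac{425}{3} \approx -141.67$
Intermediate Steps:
$\left(-42 + t{\left(5,12 \right)}\right) \frac{-57 + 74}{74 - 68} = \left(-42 - 8\right) \frac{-57 + 74}{74 - 68} = - 50 \cdot \frac{17}{6} = - 50 \cdot 17 \cdot \frac{1}{6} = \left(-50\right) \frac{17}{6} = - \frac{425}{3}$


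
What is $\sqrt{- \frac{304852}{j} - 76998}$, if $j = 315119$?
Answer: $\frac{i \sqrt{156040739695634}}{45017} \approx 277.49 i$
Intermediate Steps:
$\sqrt{- \frac{304852}{j} - 76998} = \sqrt{- \frac{304852}{315119} - 76998} = \sqrt{- \frac{24263837614}{315119}} = \frac{i \sqrt{156040739695634}}{45017}$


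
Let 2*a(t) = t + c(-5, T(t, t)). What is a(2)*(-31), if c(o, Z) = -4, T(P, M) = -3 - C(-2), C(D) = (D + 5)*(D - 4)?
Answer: 31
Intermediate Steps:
C(D) = (-4 + D)*(5 + D) (C(D) = (5 + D)*(-4 + D) = (-4 + D)*(5 + D))
T(P, M) = 15 (T(P, M) = -3 - (-20 - 2 + (-2)²) = -3 - (-20 - 2 + 4) = -3 - 1*(-18) = -3 + 18 = 15)
a(t) = -2 + t/2 (a(t) = (t - 4)/2 = (-4 + t)/2 = -2 + t/2)
a(2)*(-31) = (-2 + (½)*2)*(-31) = (-2 + 1)*(-31) = -1*(-31) = 31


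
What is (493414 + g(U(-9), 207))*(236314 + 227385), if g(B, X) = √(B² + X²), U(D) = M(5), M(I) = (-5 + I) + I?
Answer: 228795578386 + 463699*√42874 ≈ 2.2889e+11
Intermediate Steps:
M(I) = -5 + 2*I
U(D) = 5 (U(D) = -5 + 2*5 = -5 + 10 = 5)
(493414 + g(U(-9), 207))*(236314 + 227385) = (493414 + √(5² + 207²))*(236314 + 227385) = (493414 + √(25 + 42849))*463699 = (493414 + √42874)*463699 = 228795578386 + 463699*√42874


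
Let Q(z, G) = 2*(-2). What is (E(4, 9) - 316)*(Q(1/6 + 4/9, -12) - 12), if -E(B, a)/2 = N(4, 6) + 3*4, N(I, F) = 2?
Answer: 5504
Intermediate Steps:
E(B, a) = -28 (E(B, a) = -2*(2 + 3*4) = -2*(2 + 12) = -2*14 = -28)
Q(z, G) = -4
(E(4, 9) - 316)*(Q(1/6 + 4/9, -12) - 12) = (-28 - 316)*(-4 - 12) = -344*(-16) = 5504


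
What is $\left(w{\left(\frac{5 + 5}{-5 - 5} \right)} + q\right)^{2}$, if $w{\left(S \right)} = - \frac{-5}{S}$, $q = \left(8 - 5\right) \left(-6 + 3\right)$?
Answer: $196$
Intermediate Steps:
$q = -9$ ($q = 3 \left(-3\right) = -9$)
$w{\left(S \right)} = \frac{5}{S}$
$\left(w{\left(\frac{5 + 5}{-5 - 5} \right)} + q\right)^{2} = \left(\frac{5}{\left(5 + 5\right) \frac{1}{-5 - 5}} - 9\right)^{2} = \left(\frac{5}{10 \frac{1}{-10}} - 9\right)^{2} = \left(\frac{5}{10 \left(- \frac{1}{10}\right)} - 9\right)^{2} = \left(\frac{5}{-1} - 9\right)^{2} = \left(5 \left(-1\right) - 9\right)^{2} = \left(-5 - 9\right)^{2} = \left(-14\right)^{2} = 196$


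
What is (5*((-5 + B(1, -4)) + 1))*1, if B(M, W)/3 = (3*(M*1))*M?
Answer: 25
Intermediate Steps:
B(M, W) = 9*M**2 (B(M, W) = 3*((3*(M*1))*M) = 3*((3*M)*M) = 3*(3*M**2) = 9*M**2)
(5*((-5 + B(1, -4)) + 1))*1 = (5*((-5 + 9*1**2) + 1))*1 = (5*((-5 + 9*1) + 1))*1 = (5*((-5 + 9) + 1))*1 = (5*(4 + 1))*1 = (5*5)*1 = 25*1 = 25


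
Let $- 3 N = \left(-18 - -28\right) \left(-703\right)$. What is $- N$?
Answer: $- \frac{7030}{3} \approx -2343.3$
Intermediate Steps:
$N = \frac{7030}{3}$ ($N = - \frac{\left(-18 - -28\right) \left(-703\right)}{3} = - \frac{\left(-18 + 28\right) \left(-703\right)}{3} = - \frac{10 \left(-703\right)}{3} = \left(- \frac{1}{3}\right) \left(-7030\right) = \frac{7030}{3} \approx 2343.3$)
$- N = \left(-1\right) \frac{7030}{3} = - \frac{7030}{3}$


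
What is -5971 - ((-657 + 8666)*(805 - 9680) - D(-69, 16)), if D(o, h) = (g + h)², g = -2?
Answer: 71074100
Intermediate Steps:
D(o, h) = (-2 + h)²
-5971 - ((-657 + 8666)*(805 - 9680) - D(-69, 16)) = -5971 - ((-657 + 8666)*(805 - 9680) - (-2 + 16)²) = -5971 - (8009*(-8875) - 1*14²) = -5971 - (-71079875 - 1*196) = -5971 - (-71079875 - 196) = -5971 - 1*(-71080071) = -5971 + 71080071 = 71074100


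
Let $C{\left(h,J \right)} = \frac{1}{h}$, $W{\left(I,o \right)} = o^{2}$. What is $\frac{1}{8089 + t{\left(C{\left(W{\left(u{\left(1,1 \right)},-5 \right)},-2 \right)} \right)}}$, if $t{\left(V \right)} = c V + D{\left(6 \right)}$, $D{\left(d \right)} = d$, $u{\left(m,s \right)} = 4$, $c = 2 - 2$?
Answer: $\frac{1}{8095} \approx 0.00012353$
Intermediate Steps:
$c = 0$
$t{\left(V \right)} = 6$ ($t{\left(V \right)} = 0 V + 6 = 0 + 6 = 6$)
$\frac{1}{8089 + t{\left(C{\left(W{\left(u{\left(1,1 \right)},-5 \right)},-2 \right)} \right)}} = \frac{1}{8089 + 6} = \frac{1}{8095}$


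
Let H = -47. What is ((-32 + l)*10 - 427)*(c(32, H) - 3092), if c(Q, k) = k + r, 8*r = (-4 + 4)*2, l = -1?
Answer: 2376223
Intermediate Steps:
r = 0 (r = ((-4 + 4)*2)/8 = (0*2)/8 = (⅛)*0 = 0)
c(Q, k) = k (c(Q, k) = k + 0 = k)
((-32 + l)*10 - 427)*(c(32, H) - 3092) = ((-32 - 1)*10 - 427)*(-47 - 3092) = (-33*10 - 427)*(-3139) = (-330 - 427)*(-3139) = -757*(-3139) = 2376223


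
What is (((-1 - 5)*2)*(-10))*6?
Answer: 720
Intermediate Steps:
(((-1 - 5)*2)*(-10))*6 = (-6*2*(-10))*6 = -12*(-10)*6 = 120*6 = 720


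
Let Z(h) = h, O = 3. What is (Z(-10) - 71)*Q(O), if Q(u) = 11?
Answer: -891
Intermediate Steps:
(Z(-10) - 71)*Q(O) = (-10 - 71)*11 = -81*11 = -891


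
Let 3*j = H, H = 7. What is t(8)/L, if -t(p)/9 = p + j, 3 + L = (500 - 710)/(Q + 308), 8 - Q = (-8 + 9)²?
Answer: 279/11 ≈ 25.364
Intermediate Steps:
Q = 7 (Q = 8 - (-8 + 9)² = 8 - 1*1² = 8 - 1*1 = 8 - 1 = 7)
j = 7/3 (j = (⅓)*7 = 7/3 ≈ 2.3333)
L = -11/3 (L = -3 + (500 - 710)/(7 + 308) = -3 - 210/315 = -3 - 210*1/315 = -3 - ⅔ = -11/3 ≈ -3.6667)
t(p) = -21 - 9*p (t(p) = -9*(p + 7/3) = -9*(7/3 + p) = -21 - 9*p)
t(8)/L = (-21 - 9*8)/(-11/3) = -3*(-21 - 72)/11 = -3/11*(-93) = 279/11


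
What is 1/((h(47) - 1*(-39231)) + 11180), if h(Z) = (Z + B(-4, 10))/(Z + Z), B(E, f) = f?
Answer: 94/4738691 ≈ 1.9837e-5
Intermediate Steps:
h(Z) = (10 + Z)/(2*Z) (h(Z) = (Z + 10)/(Z + Z) = (10 + Z)/((2*Z)) = (10 + Z)*(1/(2*Z)) = (10 + Z)/(2*Z))
1/((h(47) - 1*(-39231)) + 11180) = 1/(((½)*(10 + 47)/47 - 1*(-39231)) + 11180) = 1/(((½)*(1/47)*57 + 39231) + 11180) = 1/((57/94 + 39231) + 11180) = 1/(3687771/94 + 11180) = 1/(4738691/94) = 94/4738691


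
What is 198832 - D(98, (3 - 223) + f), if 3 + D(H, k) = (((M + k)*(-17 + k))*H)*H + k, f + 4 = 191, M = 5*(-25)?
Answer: -75672732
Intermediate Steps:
M = -125
f = 187 (f = -4 + 191 = 187)
D(H, k) = -3 + k + H**2*(-125 + k)*(-17 + k) (D(H, k) = -3 + ((((-125 + k)*(-17 + k))*H)*H + k) = -3 + ((H*(-125 + k)*(-17 + k))*H + k) = -3 + (H**2*(-125 + k)*(-17 + k) + k) = -3 + (k + H**2*(-125 + k)*(-17 + k)) = -3 + k + H**2*(-125 + k)*(-17 + k))
198832 - D(98, (3 - 223) + f) = 198832 - (-3 + ((3 - 223) + 187) + 2125*98**2 + 98**2*((3 - 223) + 187)**2 - 142*((3 - 223) + 187)*98**2) = 198832 - (-3 + (-220 + 187) + 2125*9604 + 9604*(-220 + 187)**2 - 142*(-220 + 187)*9604) = 198832 - (-3 - 33 + 20408500 + 9604*(-33)**2 - 142*(-33)*9604) = 198832 - (-3 - 33 + 20408500 + 9604*1089 + 45004344) = 198832 - (-3 - 33 + 20408500 + 10458756 + 45004344) = 198832 - 1*75871564 = 198832 - 75871564 = -75672732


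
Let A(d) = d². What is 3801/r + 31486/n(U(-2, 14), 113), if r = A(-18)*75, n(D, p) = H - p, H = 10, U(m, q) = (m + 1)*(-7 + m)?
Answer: -254906099/834300 ≈ -305.53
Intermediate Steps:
U(m, q) = (1 + m)*(-7 + m)
n(D, p) = 10 - p
r = 24300 (r = (-18)²*75 = 324*75 = 24300)
3801/r + 31486/n(U(-2, 14), 113) = 3801/24300 + 31486/(10 - 1*113) = 3801*(1/24300) + 31486/(10 - 113) = 1267/8100 + 31486/(-103) = 1267/8100 + 31486*(-1/103) = 1267/8100 - 31486/103 = -254906099/834300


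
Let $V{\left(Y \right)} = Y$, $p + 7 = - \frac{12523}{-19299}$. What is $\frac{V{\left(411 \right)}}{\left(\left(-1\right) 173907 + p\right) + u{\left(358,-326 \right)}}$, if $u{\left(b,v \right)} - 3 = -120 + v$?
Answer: $- \frac{1133127}{480700460} \approx -0.0023572$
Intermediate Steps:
$p = - \frac{17510}{2757}$ ($p = -7 - \frac{12523}{-19299} = -7 - - \frac{1789}{2757} = -7 + \frac{1789}{2757} = - \frac{17510}{2757} \approx -6.3511$)
$u{\left(b,v \right)} = -117 + v$ ($u{\left(b,v \right)} = 3 + \left(-120 + v\right) = -117 + v$)
$\frac{V{\left(411 \right)}}{\left(\left(-1\right) 173907 + p\right) + u{\left(358,-326 \right)}} = \frac{411}{\left(\left(-1\right) 173907 - \frac{17510}{2757}\right) - 443} = \frac{411}{\left(-173907 - \frac{17510}{2757}\right) - 443} = \frac{411}{- \frac{479479109}{2757} - 443} = \frac{411}{- \frac{480700460}{2757}} = 411 \left(- \frac{2757}{480700460}\right) = - \frac{1133127}{480700460}$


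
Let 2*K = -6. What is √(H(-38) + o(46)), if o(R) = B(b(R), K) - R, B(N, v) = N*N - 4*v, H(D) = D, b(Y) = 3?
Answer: 3*I*√7 ≈ 7.9373*I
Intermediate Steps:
K = -3 (K = (½)*(-6) = -3)
B(N, v) = N² - 4*v
o(R) = 21 - R (o(R) = (3² - 4*(-3)) - R = (9 + 12) - R = 21 - R)
√(H(-38) + o(46)) = √(-38 + (21 - 1*46)) = √(-38 + (21 - 46)) = √(-38 - 25) = √(-63) = 3*I*√7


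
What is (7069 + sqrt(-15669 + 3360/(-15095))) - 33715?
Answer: -26646 + I*sqrt(142814951277)/3019 ≈ -26646.0 + 125.18*I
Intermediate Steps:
(7069 + sqrt(-15669 + 3360/(-15095))) - 33715 = (7069 + sqrt(-15669 + 3360*(-1/15095))) - 33715 = (7069 + sqrt(-15669 - 672/3019)) - 33715 = (7069 + sqrt(-47305383/3019)) - 33715 = (7069 + I*sqrt(142814951277)/3019) - 33715 = -26646 + I*sqrt(142814951277)/3019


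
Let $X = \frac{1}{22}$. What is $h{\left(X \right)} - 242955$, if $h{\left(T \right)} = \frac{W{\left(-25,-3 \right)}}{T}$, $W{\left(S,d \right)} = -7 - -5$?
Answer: $-242999$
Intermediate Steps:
$W{\left(S,d \right)} = -2$ ($W{\left(S,d \right)} = -7 + 5 = -2$)
$X = \frac{1}{22} \approx 0.045455$
$h{\left(T \right)} = - \frac{2}{T}$
$h{\left(X \right)} - 242955 = - 2 \frac{1}{\frac{1}{22}} - 242955 = \left(-2\right) 22 - 242955 = -44 - 242955 = -242999$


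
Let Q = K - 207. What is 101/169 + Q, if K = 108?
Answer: -16630/169 ≈ -98.402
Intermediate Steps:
Q = -99 (Q = 108 - 207 = -99)
101/169 + Q = 101/169 - 99 = -16630/169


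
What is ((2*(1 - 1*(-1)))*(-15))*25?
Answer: -1500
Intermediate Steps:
((2*(1 - 1*(-1)))*(-15))*25 = ((2*(1 + 1))*(-15))*25 = ((2*2)*(-15))*25 = (4*(-15))*25 = -60*25 = -1500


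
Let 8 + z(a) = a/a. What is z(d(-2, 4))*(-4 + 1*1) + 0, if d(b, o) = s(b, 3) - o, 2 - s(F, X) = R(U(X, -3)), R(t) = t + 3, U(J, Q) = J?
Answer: 21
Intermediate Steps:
R(t) = 3 + t
s(F, X) = -1 - X (s(F, X) = 2 - (3 + X) = 2 + (-3 - X) = -1 - X)
d(b, o) = -4 - o (d(b, o) = (-1 - 1*3) - o = (-1 - 3) - o = -4 - o)
z(a) = -7 (z(a) = -8 + a/a = -8 + 1 = -7)
z(d(-2, 4))*(-4 + 1*1) + 0 = -7*(-4 + 1*1) + 0 = -7*(-4 + 1) + 0 = -7*(-3) + 0 = 21 + 0 = 21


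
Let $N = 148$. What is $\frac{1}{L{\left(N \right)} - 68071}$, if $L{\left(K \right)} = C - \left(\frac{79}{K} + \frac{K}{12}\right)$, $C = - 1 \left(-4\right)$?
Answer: $- \frac{444}{30227461} \approx -1.4689 \cdot 10^{-5}$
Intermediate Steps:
$C = 4$ ($C = \left(-1\right) \left(-4\right) = 4$)
$L{\left(K \right)} = 4 - \frac{79}{K} - \frac{K}{12}$ ($L{\left(K \right)} = 4 - \left(\frac{79}{K} + \frac{K}{12}\right) = 4 - \frac{79}{K} - \frac{K}{12}$)
$\frac{1}{L{\left(N \right)} - 68071} = \frac{1}{\left(4 - \frac{79}{148} - \frac{37}{3}\right) - 68071} = \frac{1}{- \frac{3937}{444} - 68071} = \frac{1}{- \frac{30227461}{444}} = - \frac{444}{30227461}$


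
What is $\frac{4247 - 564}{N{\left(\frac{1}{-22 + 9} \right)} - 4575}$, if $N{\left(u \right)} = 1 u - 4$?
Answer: $- \frac{47879}{59528} \approx -0.80431$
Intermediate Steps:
$N{\left(u \right)} = -4 + u$ ($N{\left(u \right)} = u - 4 = -4 + u$)
$\frac{4247 - 564}{N{\left(\frac{1}{-22 + 9} \right)} - 4575} = \frac{4247 - 564}{\left(-4 + \frac{1}{-22 + 9}\right) - 4575} = \frac{3683}{\left(-4 + \frac{1}{-13}\right) - 4575} = \frac{3683}{\left(-4 - \frac{1}{13}\right) - 4575} = \frac{3683}{- \frac{53}{13} - 4575} = \frac{3683}{- \frac{59528}{13}} = 3683 \left(- \frac{13}{59528}\right) = - \frac{47879}{59528}$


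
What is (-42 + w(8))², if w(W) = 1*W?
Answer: 1156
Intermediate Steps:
w(W) = W
(-42 + w(8))² = (-42 + 8)² = (-34)² = 1156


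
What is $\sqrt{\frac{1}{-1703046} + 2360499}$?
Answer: $\frac{\sqrt{6846310282825436838}}{1703046} \approx 1536.4$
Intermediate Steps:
$\sqrt{\frac{1}{-1703046} + 2360499} = \sqrt{- \frac{1}{1703046} + 2360499} = \sqrt{\frac{4020038379953}{1703046}} = \frac{\sqrt{6846310282825436838}}{1703046}$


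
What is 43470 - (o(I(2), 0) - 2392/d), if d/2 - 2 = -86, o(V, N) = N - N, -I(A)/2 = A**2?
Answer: 912571/21 ≈ 43456.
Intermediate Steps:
I(A) = -2*A**2
o(V, N) = 0
d = -168 (d = 4 + 2*(-86) = 4 - 172 = -168)
43470 - (o(I(2), 0) - 2392/d) = 43470 - (0 - 2392/(-168)) = 43470 - (0 - 2392*(-1)/168) = 43470 - (0 - 46*(-13/42)) = 43470 - (0 + 299/21) = 43470 - 1*299/21 = 43470 - 299/21 = 912571/21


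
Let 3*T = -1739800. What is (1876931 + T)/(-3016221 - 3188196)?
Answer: -3890993/18613251 ≈ -0.20904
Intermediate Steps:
T = -1739800/3 (T = (1/3)*(-1739800) = -1739800/3 ≈ -5.7993e+5)
(1876931 + T)/(-3016221 - 3188196) = (1876931 - 1739800/3)/(-3016221 - 3188196) = (3890993/3)/(-6204417) = (3890993/3)*(-1/6204417) = -3890993/18613251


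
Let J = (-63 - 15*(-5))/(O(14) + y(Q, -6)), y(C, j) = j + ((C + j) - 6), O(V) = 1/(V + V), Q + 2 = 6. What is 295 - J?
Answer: 115681/391 ≈ 295.86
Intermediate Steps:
Q = 4 (Q = -2 + 6 = 4)
O(V) = 1/(2*V)
y(C, j) = -6 + C + 2*j (y(C, j) = j + (-6 + C + j) = -6 + C + 2*j)
J = -336/391 (J = (-63 - 15*(-5))/((1/2)/14 + (-6 + 4 + 2*(-6))) = (-63 + 75)/((1/2)*(1/14) + (-6 + 4 - 12)) = 12/(1/28 - 14) = 12/(-391/28) = 12*(-28/391) = -336/391 ≈ -0.85933)
295 - J = 295 - 1*(-336/391) = 295 + 336/391 = 115681/391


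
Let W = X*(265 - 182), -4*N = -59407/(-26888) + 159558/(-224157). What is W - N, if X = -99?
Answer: -66030264939231/8036177888 ≈ -8216.6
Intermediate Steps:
N = -3008766465/8036177888 (N = -(-59407/(-26888) + 159558/(-224157))/4 = -(-59407*(-1/26888) + 159558*(-1/224157))/4 = -(59407/26888 - 53186/74719)/4 = -¼*3008766465/2009044472 = -3008766465/8036177888 ≈ -0.37440)
W = -8217 (W = -99*(265 - 182) = -99*83 = -8217)
W - N = -8217 - 1*(-3008766465/8036177888) = -8217 + 3008766465/8036177888 = -66030264939231/8036177888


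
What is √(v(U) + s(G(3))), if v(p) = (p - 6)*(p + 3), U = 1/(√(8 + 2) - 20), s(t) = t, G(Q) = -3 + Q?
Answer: √(-2713990 + 1210*√10)/390 ≈ 4.2212*I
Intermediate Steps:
U = 1/(-20 + √10) (U = 1/(√10 - 20) = 1/(-20 + √10) ≈ -0.059390)
v(p) = (-6 + p)*(3 + p)
√(v(U) + s(G(3))) = √((-18 + (-2/39 - √10/390)² - 3*(-2/39 - √10/390)) + (-3 + 3)) = √((-18 + (-2/39 - √10/390)² + (2/13 + √10/130)) + 0) = √((-232/13 + (-2/39 - √10/390)² + √10/130) + 0) = √(-232/13 + (-2/39 - √10/390)² + √10/130)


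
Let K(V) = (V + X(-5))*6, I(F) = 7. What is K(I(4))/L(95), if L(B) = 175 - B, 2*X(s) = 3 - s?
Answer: 33/40 ≈ 0.82500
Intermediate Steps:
X(s) = 3/2 - s/2 (X(s) = (3 - s)/2 = 3/2 - s/2)
K(V) = 24 + 6*V (K(V) = (V + (3/2 - ½*(-5)))*6 = (V + (3/2 + 5/2))*6 = (V + 4)*6 = (4 + V)*6 = 24 + 6*V)
K(I(4))/L(95) = (24 + 6*7)/(175 - 1*95) = (24 + 42)/(175 - 95) = 66/80 = 66*(1/80) = 33/40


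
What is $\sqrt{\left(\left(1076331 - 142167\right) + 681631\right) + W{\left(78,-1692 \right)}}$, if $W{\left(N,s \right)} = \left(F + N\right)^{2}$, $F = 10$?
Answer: $\sqrt{1623539} \approx 1274.2$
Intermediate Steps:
$W{\left(N,s \right)} = \left(10 + N\right)^{2}$
$\sqrt{\left(\left(1076331 - 142167\right) + 681631\right) + W{\left(78,-1692 \right)}} = \sqrt{\left(\left(1076331 - 142167\right) + 681631\right) + \left(10 + 78\right)^{2}} = \sqrt{\left(934164 + 681631\right) + 88^{2}} = \sqrt{1615795 + 7744} = \sqrt{1623539}$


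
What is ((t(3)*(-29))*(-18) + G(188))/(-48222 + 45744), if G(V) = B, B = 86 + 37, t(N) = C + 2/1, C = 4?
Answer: -155/118 ≈ -1.3136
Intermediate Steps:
t(N) = 6 (t(N) = 4 + 2/1 = 4 + 2*1 = 4 + 2 = 6)
B = 123
G(V) = 123
((t(3)*(-29))*(-18) + G(188))/(-48222 + 45744) = ((6*(-29))*(-18) + 123)/(-48222 + 45744) = (-174*(-18) + 123)/(-2478) = (3132 + 123)*(-1/2478) = 3255*(-1/2478) = -155/118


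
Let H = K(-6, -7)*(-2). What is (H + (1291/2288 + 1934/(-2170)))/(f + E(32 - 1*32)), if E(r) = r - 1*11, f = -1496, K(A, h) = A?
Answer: -28977999/3741097360 ≈ -0.0077459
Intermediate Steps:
H = 12 (H = -6*(-2) = 12)
E(r) = -11 + r (E(r) = r - 11 = -11 + r)
(H + (1291/2288 + 1934/(-2170)))/(f + E(32 - 1*32)) = (12 + (1291/2288 + 1934/(-2170)))/(-1496 + (-11 + (32 - 1*32))) = (12 + (1291*(1/2288) + 1934*(-1/2170)))/(-1496 + (-11 + (32 - 32))) = (12 + (1291/2288 - 967/1085))/(-1496 + (-11 + 0)) = (12 - 811761/2482480)/(-1496 - 11) = (28977999/2482480)/(-1507) = (28977999/2482480)*(-1/1507) = -28977999/3741097360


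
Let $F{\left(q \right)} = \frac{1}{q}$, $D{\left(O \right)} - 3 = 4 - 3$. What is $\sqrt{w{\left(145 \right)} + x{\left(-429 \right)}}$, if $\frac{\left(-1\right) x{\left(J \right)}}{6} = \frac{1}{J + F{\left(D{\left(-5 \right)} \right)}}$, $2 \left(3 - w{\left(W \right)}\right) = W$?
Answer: $\frac{i \sqrt{16683590}}{490} \approx 8.3358 i$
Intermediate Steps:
$D{\left(O \right)} = 4$ ($D{\left(O \right)} = 3 + \left(4 - 3\right) = 3 + 1 = 4$)
$w{\left(W \right)} = 3 - \frac{W}{2}$
$x{\left(J \right)} = - \frac{6}{\frac{1}{4} + J}$ ($x{\left(J \right)} = - \frac{6}{J + \frac{1}{4}} = - \frac{6}{\frac{1}{4} + J}$)
$\sqrt{w{\left(145 \right)} + x{\left(-429 \right)}} = \sqrt{\left(3 - \frac{145}{2}\right) - \frac{24}{1 + 4 \left(-429\right)}} = \sqrt{\left(3 - \frac{145}{2}\right) - \frac{24}{1 - 1716}} = \sqrt{- \frac{139}{2} - \frac{24}{-1715}} = \sqrt{- \frac{139}{2} - - \frac{24}{1715}} = \sqrt{- \frac{139}{2} + \frac{24}{1715}} = \sqrt{- \frac{238337}{3430}} = \frac{i \sqrt{16683590}}{490}$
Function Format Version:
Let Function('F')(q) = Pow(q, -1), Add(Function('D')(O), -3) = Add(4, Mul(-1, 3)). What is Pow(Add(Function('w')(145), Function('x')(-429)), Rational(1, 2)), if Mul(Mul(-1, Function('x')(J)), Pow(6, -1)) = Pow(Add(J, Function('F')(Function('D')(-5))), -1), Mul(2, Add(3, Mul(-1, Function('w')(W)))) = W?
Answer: Mul(Rational(1, 490), I, Pow(16683590, Rational(1, 2))) ≈ Mul(8.3358, I)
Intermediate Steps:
Function('D')(O) = 4 (Function('D')(O) = Add(3, Add(4, Mul(-1, 3))) = Add(3, Add(4, -3)) = Add(3, 1) = 4)
Function('w')(W) = Add(3, Mul(Rational(-1, 2), W))
Function('x')(J) = Mul(-6, Pow(Add(Rational(1, 4), J), -1)) (Function('x')(J) = Mul(-6, Pow(Add(J, Pow(4, -1)), -1)) = Mul(-6, Pow(Add(J, Rational(1, 4)), -1)) = Mul(-6, Pow(Add(Rational(1, 4), J), -1)))
Pow(Add(Function('w')(145), Function('x')(-429)), Rational(1, 2)) = Pow(Add(Add(3, Mul(Rational(-1, 2), 145)), Mul(-24, Pow(Add(1, Mul(4, -429)), -1))), Rational(1, 2)) = Pow(Add(Add(3, Rational(-145, 2)), Mul(-24, Pow(Add(1, -1716), -1))), Rational(1, 2)) = Pow(Add(Rational(-139, 2), Mul(-24, Pow(-1715, -1))), Rational(1, 2)) = Pow(Add(Rational(-139, 2), Mul(-24, Rational(-1, 1715))), Rational(1, 2)) = Pow(Add(Rational(-139, 2), Rational(24, 1715)), Rational(1, 2)) = Pow(Rational(-238337, 3430), Rational(1, 2)) = Mul(Rational(1, 490), I, Pow(16683590, Rational(1, 2)))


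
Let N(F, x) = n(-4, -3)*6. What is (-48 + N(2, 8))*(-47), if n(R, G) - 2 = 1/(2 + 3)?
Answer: 8178/5 ≈ 1635.6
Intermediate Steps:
n(R, G) = 11/5 (n(R, G) = 2 + 1/(2 + 3) = 2 + 1/5 = 2 + ⅕ = 11/5)
N(F, x) = 66/5 (N(F, x) = (11/5)*6 = 66/5)
(-48 + N(2, 8))*(-47) = (-48 + 66/5)*(-47) = -174/5*(-47) = 8178/5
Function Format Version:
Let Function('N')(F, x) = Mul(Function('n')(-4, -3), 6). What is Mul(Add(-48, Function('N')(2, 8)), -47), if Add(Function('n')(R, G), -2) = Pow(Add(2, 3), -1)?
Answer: Rational(8178, 5) ≈ 1635.6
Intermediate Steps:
Function('n')(R, G) = Rational(11, 5) (Function('n')(R, G) = Add(2, Pow(Add(2, 3), -1)) = Add(2, Pow(5, -1)) = Add(2, Rational(1, 5)) = Rational(11, 5))
Function('N')(F, x) = Rational(66, 5) (Function('N')(F, x) = Mul(Rational(11, 5), 6) = Rational(66, 5))
Mul(Add(-48, Function('N')(2, 8)), -47) = Mul(Add(-48, Rational(66, 5)), -47) = Mul(Rational(-174, 5), -47) = Rational(8178, 5)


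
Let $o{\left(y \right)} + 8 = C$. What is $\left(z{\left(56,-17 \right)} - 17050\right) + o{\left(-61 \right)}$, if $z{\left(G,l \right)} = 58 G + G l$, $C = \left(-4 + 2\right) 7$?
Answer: $-14776$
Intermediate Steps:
$C = -14$ ($C = \left(-2\right) 7 = -14$)
$o{\left(y \right)} = -22$ ($o{\left(y \right)} = -8 - 14 = -22$)
$\left(z{\left(56,-17 \right)} - 17050\right) + o{\left(-61 \right)} = \left(56 \left(58 - 17\right) - 17050\right) - 22 = \left(56 \cdot 41 - 17050\right) - 22 = \left(2296 - 17050\right) - 22 = -14754 - 22 = -14776$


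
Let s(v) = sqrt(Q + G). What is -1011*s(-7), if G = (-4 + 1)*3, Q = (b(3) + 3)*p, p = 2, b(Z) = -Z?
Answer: -3033*I ≈ -3033.0*I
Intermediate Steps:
Q = 0 (Q = (-1*3 + 3)*2 = (-3 + 3)*2 = 0*2 = 0)
G = -9 (G = -3*3 = -9)
s(v) = 3*I (s(v) = sqrt(0 - 9) = sqrt(-9) = 3*I)
-1011*s(-7) = -3033*I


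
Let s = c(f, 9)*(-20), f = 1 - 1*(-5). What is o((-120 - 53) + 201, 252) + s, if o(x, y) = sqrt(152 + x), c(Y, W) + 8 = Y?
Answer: 40 + 6*sqrt(5) ≈ 53.416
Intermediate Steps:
f = 6 (f = 1 + 5 = 6)
c(Y, W) = -8 + Y
s = 40 (s = (-8 + 6)*(-20) = -2*(-20) = 40)
o((-120 - 53) + 201, 252) + s = sqrt(152 + ((-120 - 53) + 201)) + 40 = sqrt(152 + (-173 + 201)) + 40 = sqrt(152 + 28) + 40 = sqrt(180) + 40 = 6*sqrt(5) + 40 = 40 + 6*sqrt(5)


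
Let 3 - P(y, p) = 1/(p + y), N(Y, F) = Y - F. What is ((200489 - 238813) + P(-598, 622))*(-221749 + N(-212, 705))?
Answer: 34131172255/4 ≈ 8.5328e+9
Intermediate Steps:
P(y, p) = 3 - 1/(p + y)
((200489 - 238813) + P(-598, 622))*(-221749 + N(-212, 705)) = ((200489 - 238813) + (-1 + 3*622 + 3*(-598))/(622 - 598))*(-221749 + (-212 - 1*705)) = (-38324 + (-1 + 1866 - 1794)/24)*(-221749 + (-212 - 705)) = (-38324 + (1/24)*71)*(-221749 - 917) = (-38324 + 71/24)*(-222666) = -919705/24*(-222666) = 34131172255/4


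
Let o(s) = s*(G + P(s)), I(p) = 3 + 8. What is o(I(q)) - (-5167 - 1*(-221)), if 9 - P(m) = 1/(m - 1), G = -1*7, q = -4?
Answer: 49669/10 ≈ 4966.9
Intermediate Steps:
G = -7
P(m) = 9 - 1/(-1 + m) (P(m) = 9 - 1/(m - 1) = 9 - 1/(-1 + m))
I(p) = 11
o(s) = s*(-7 + (-10 + 9*s)/(-1 + s))
o(I(q)) - (-5167 - 1*(-221)) = 11*(-3 + 2*11)/(-1 + 11) - (-5167 - 1*(-221)) = 11*(-3 + 22)/10 - (-5167 + 221) = 11*(1/10)*19 - 1*(-4946) = 209/10 + 4946 = 49669/10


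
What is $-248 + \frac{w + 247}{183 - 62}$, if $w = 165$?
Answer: $- \frac{29596}{121} \approx -244.59$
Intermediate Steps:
$-248 + \frac{w + 247}{183 - 62} = -248 + \frac{165 + 247}{183 - 62} = -248 + \frac{412}{121} = - \frac{29596}{121}$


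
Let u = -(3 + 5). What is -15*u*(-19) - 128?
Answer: -2408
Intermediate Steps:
u = -8 (u = -1*8 = -8)
-15*u*(-19) - 128 = -(-120)*(-19) - 128 = -15*152 - 128 = -2280 - 128 = -2408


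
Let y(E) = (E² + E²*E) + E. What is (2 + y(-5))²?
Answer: 10609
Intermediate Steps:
y(E) = E + E² + E³ (y(E) = (E² + E³) + E = E + E² + E³)
(2 + y(-5))² = (2 - 5*(1 - 5 + (-5)²))² = (2 - 5*(1 - 5 + 25))² = (2 - 5*21)² = (2 - 105)² = (-103)² = 10609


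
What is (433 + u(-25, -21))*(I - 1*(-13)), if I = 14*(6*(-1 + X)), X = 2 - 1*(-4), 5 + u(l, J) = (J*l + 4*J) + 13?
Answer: 381906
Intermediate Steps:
u(l, J) = 8 + 4*J + J*l (u(l, J) = -5 + ((J*l + 4*J) + 13) = -5 + ((4*J + J*l) + 13) = -5 + (13 + 4*J + J*l) = 8 + 4*J + J*l)
X = 6 (X = 2 + 4 = 6)
I = 420 (I = 14*(6*(-1 + 6)) = 14*(6*5) = 14*30 = 420)
(433 + u(-25, -21))*(I - 1*(-13)) = (433 + (8 + 4*(-21) - 21*(-25)))*(420 - 1*(-13)) = (433 + (8 - 84 + 525))*(420 + 13) = (433 + 449)*433 = 882*433 = 381906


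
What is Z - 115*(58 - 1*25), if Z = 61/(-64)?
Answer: -242941/64 ≈ -3796.0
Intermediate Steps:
Z = -61/64 (Z = 61*(-1/64) = -61/64 ≈ -0.95313)
Z - 115*(58 - 1*25) = -61/64 - 115*(58 - 1*25) = -61/64 - 115*(58 - 25) = -61/64 - 115*33 = -61/64 - 3795 = -242941/64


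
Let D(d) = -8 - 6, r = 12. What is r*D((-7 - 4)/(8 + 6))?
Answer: -168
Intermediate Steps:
D(d) = -14
r*D((-7 - 4)/(8 + 6)) = 12*(-14) = -168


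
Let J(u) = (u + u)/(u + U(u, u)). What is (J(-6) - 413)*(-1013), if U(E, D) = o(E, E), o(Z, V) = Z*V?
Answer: 2093871/5 ≈ 4.1877e+5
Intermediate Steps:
o(Z, V) = V*Z
U(E, D) = E² (U(E, D) = E*E = E²)
J(u) = 2*u/(u + u²) (J(u) = (u + u)/(u + u²) = (2*u)/(u + u²) = 2*u/(u + u²))
(J(-6) - 413)*(-1013) = (2/(1 - 6) - 413)*(-1013) = (2/(-5) - 413)*(-1013) = (2*(-⅕) - 413)*(-1013) = (-⅖ - 413)*(-1013) = -2067/5*(-1013) = 2093871/5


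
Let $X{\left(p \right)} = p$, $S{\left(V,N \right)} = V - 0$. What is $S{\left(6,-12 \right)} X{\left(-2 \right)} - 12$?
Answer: $-24$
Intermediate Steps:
$S{\left(V,N \right)} = V$ ($S{\left(V,N \right)} = V + 0 = V$)
$S{\left(6,-12 \right)} X{\left(-2 \right)} - 12 = 6 \left(-2\right) - 12 = -12 - 12 = -24$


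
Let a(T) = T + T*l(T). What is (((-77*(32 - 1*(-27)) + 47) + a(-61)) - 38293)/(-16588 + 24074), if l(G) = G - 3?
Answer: -19473/3743 ≈ -5.2025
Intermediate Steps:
l(G) = -3 + G
a(T) = T + T*(-3 + T)
(((-77*(32 - 1*(-27)) + 47) + a(-61)) - 38293)/(-16588 + 24074) = (((-77*(32 - 1*(-27)) + 47) - 61*(-2 - 61)) - 38293)/(-16588 + 24074) = (((-77*(32 + 27) + 47) - 61*(-63)) - 38293)/7486 = (((-77*59 + 47) + 3843) - 38293)*(1/7486) = (((-4543 + 47) + 3843) - 38293)*(1/7486) = ((-4496 + 3843) - 38293)*(1/7486) = (-653 - 38293)*(1/7486) = -38946*1/7486 = -19473/3743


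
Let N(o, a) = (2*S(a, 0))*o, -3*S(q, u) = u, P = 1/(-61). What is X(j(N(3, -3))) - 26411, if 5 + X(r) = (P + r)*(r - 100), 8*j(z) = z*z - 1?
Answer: -103072795/3904 ≈ -26402.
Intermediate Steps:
P = -1/61 ≈ -0.016393
S(q, u) = -u/3
N(o, a) = 0 (N(o, a) = (2*(-⅓*0))*o = (2*0)*o = 0*o = 0)
j(z) = -⅛ + z²/8 (j(z) = (z*z - 1)/8 = (z² - 1)/8 = (-1 + z²)/8 = -⅛ + z²/8)
X(r) = -5 + (-100 + r)*(-1/61 + r) (X(r) = -5 + (-1/61 + r)*(r - 100) = -5 + (-1/61 + r)*(-100 + r) = -5 + (-100 + r)*(-1/61 + r))
X(j(N(3, -3))) - 26411 = (-205/61 + (-⅛ + (⅛)*0²)² - 6101*(-⅛ + (⅛)*0²)/61) - 26411 = (-205/61 + (-⅛ + (⅛)*0)² - 6101*(-⅛ + (⅛)*0)/61) - 26411 = (-205/61 + (-⅛ + 0)² - 6101*(-⅛ + 0)/61) - 26411 = (-205/61 + (-⅛)² - 6101/61*(-⅛)) - 26411 = (-205/61 + 1/64 + 6101/488) - 26411 = 35749/3904 - 26411 = -103072795/3904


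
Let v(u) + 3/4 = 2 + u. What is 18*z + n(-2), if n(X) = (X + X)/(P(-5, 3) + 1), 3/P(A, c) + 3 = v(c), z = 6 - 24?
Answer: -5528/17 ≈ -325.18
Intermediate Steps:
z = -18
v(u) = 5/4 + u (v(u) = -3/4 + (2 + u) = 5/4 + u)
P(A, c) = 3/(-7/4 + c) (P(A, c) = 3/(-3 + (5/4 + c)) = 3/(-7/4 + c))
n(X) = 10*X/17 (n(X) = (X + X)/(12/(-7 + 4*3) + 1) = (2*X)/(12/(-7 + 12) + 1) = (2*X)/(12/5 + 1) = (2*X)/(17/5) = (2*X)*(5/17) = 10*X/17)
18*z + n(-2) = 18*(-18) + (10/17)*(-2) = -324 - 20/17 = -5528/17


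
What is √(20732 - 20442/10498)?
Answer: √571154434703/5249 ≈ 143.98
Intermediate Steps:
√(20732 - 20442/10498) = √(20732 - 20442*1/10498) = √(20732 - 10221/5249) = √(108812047/5249) = √571154434703/5249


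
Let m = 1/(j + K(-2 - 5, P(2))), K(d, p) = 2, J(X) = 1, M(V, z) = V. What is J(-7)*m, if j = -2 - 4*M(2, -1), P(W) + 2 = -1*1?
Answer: -⅛ ≈ -0.12500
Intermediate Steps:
P(W) = -3 (P(W) = -2 - 1*1 = -2 - 1 = -3)
j = -10 (j = -2 - 4*2 = -2 - 8 = -10)
m = -⅛ (m = 1/(-10 + 2) = 1/(-8) = -⅛ ≈ -0.12500)
J(-7)*m = 1*(-⅛) = -⅛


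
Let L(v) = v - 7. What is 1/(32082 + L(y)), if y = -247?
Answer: 1/31828 ≈ 3.1419e-5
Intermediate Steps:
L(v) = -7 + v
1/(32082 + L(y)) = 1/(32082 + (-7 - 247)) = 1/(32082 - 254) = 1/31828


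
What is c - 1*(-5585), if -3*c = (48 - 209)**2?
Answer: -9166/3 ≈ -3055.3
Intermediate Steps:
c = -25921/3 (c = -(48 - 209)**2/3 = -1/3*(-161)**2 = -1/3*25921 = -25921/3 ≈ -8640.3)
c - 1*(-5585) = -25921/3 - 1*(-5585) = -25921/3 + 5585 = -9166/3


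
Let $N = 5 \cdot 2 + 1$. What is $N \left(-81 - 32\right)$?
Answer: $-1243$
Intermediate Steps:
$N = 11$ ($N = 10 + 1 = 11$)
$N \left(-81 - 32\right) = 11 \left(-81 - 32\right) = 11 \left(-113\right) = -1243$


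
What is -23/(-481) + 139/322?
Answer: 74265/154882 ≈ 0.47949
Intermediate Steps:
-23/(-481) + 139/322 = -23*(-1/481) + 139*(1/322) = 23/481 + 139/322 = 74265/154882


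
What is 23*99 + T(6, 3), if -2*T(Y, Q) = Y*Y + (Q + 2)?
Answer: 4513/2 ≈ 2256.5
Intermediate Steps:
T(Y, Q) = -1 - Q/2 - Y**2/2 (T(Y, Q) = -(Y*Y + (Q + 2))/2 = -(Y**2 + (2 + Q))/2 = -(2 + Q + Y**2)/2 = -1 - Q/2 - Y**2/2)
23*99 + T(6, 3) = 23*99 + (-1 - 1/2*3 - 1/2*6**2) = 2277 + (-1 - 3/2 - 1/2*36) = 2277 + (-1 - 3/2 - 18) = 2277 - 41/2 = 4513/2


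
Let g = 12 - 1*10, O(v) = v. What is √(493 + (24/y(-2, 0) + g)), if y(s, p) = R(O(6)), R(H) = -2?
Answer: √483 ≈ 21.977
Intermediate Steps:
g = 2 (g = 12 - 10 = 2)
y(s, p) = -2
√(493 + (24/y(-2, 0) + g)) = √(493 + (24/(-2) + 2)) = √(493 + (24*(-½) + 2)) = √(493 + (-12 + 2)) = √(493 - 10) = √483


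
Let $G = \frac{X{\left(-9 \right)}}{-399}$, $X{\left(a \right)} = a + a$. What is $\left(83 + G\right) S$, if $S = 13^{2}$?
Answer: $\frac{1866605}{133} \approx 14035.0$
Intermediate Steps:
$X{\left(a \right)} = 2 a$
$G = \frac{6}{133}$ ($G = \frac{2 \left(-9\right)}{-399} = \left(-18\right) \left(- \frac{1}{399}\right) = \frac{6}{133} \approx 0.045113$)
$S = 169$
$\left(83 + G\right) S = \left(83 + \frac{6}{133}\right) 169 = \frac{11045}{133} \cdot 169 = \frac{1866605}{133}$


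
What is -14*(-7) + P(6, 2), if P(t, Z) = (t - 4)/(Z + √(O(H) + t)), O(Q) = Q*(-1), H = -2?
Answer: 97 + √2 ≈ 98.414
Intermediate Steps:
O(Q) = -Q
P(t, Z) = (-4 + t)/(Z + √(2 + t)) (P(t, Z) = (t - 4)/(Z + √(-1*(-2) + t)) = (-4 + t)/(Z + √(2 + t)))
-14*(-7) + P(6, 2) = -14*(-7) + (-4 + 6)/(2 + √(2 + 6)) = 98 + 2/(2 + √8) = 98 + 2/(2 + 2*√2)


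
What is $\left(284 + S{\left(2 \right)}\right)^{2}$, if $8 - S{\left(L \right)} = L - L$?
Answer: $85264$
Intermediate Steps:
$S{\left(L \right)} = 8$ ($S{\left(L \right)} = 8 - \left(L - L\right) = 8 - 0 = 8 + 0 = 8$)
$\left(284 + S{\left(2 \right)}\right)^{2} = \left(284 + 8\right)^{2} = 292^{2} = 85264$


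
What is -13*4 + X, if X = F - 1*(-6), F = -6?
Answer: -52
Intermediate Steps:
X = 0 (X = -6 - 1*(-6) = -6 + 6 = 0)
-13*4 + X = -13*4 + 0 = -52 + 0 = -52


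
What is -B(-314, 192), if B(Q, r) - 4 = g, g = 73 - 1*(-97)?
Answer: -174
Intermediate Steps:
g = 170 (g = 73 + 97 = 170)
B(Q, r) = 174 (B(Q, r) = 4 + 170 = 174)
-B(-314, 192) = -1*174 = -174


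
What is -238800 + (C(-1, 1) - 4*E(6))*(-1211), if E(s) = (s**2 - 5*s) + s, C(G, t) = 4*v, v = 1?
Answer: -185516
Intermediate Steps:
C(G, t) = 4 (C(G, t) = 4*1 = 4)
E(s) = s**2 - 4*s
-238800 + (C(-1, 1) - 4*E(6))*(-1211) = -238800 + (4 - 24*(-4 + 6))*(-1211) = -238800 + (4 - 24*2)*(-1211) = -238800 + (4 - 4*12)*(-1211) = -238800 + (4 - 48)*(-1211) = -238800 - 44*(-1211) = -238800 + 53284 = -185516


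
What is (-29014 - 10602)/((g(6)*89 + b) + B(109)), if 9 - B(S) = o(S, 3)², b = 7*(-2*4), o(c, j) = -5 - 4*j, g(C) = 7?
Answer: -39616/287 ≈ -138.03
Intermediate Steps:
b = -56 (b = 7*(-8) = -56)
B(S) = -280 (B(S) = 9 - (-5 - 4*3)² = 9 - (-5 - 12)² = 9 - 1*(-17)² = 9 - 1*289 = 9 - 289 = -280)
(-29014 - 10602)/((g(6)*89 + b) + B(109)) = (-29014 - 10602)/((7*89 - 56) - 280) = -39616/((623 - 56) - 280) = -39616/(567 - 280) = -39616/287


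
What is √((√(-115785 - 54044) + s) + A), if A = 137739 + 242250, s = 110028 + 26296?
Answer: √(516313 + I*√169829) ≈ 718.55 + 0.287*I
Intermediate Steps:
s = 136324
A = 379989
√((√(-115785 - 54044) + s) + A) = √((√(-115785 - 54044) + 136324) + 379989) = √((√(-169829) + 136324) + 379989) = √((I*√169829 + 136324) + 379989) = √((136324 + I*√169829) + 379989) = √(516313 + I*√169829)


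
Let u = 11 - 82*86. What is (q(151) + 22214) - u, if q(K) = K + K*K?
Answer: 52207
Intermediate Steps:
q(K) = K + K²
u = -7041 (u = 11 - 7052 = -7041)
(q(151) + 22214) - u = (151*(1 + 151) + 22214) - 1*(-7041) = (151*152 + 22214) + 7041 = (22952 + 22214) + 7041 = 45166 + 7041 = 52207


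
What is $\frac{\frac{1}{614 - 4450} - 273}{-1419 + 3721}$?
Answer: $- \frac{1047229}{8830472} \approx -0.11859$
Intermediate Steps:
$\frac{\frac{1}{614 - 4450} - 273}{-1419 + 3721} = \frac{\frac{1}{-3836} - 273}{2302} = \left(- \frac{1}{3836} - 273\right) \frac{1}{2302} = \left(- \frac{1047229}{3836}\right) \frac{1}{2302} = - \frac{1047229}{8830472}$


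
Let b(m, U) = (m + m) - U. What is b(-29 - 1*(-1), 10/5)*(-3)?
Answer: 174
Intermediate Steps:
b(m, U) = -U + 2*m (b(m, U) = 2*m - U = -U + 2*m)
b(-29 - 1*(-1), 10/5)*(-3) = (-10/5 + 2*(-29 - 1*(-1)))*(-3) = (-10/5 + 2*(-29 + 1))*(-3) = (-1*2 + 2*(-28))*(-3) = (-2 - 56)*(-3) = -58*(-3) = 174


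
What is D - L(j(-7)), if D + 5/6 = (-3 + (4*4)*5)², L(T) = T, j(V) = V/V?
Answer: 35563/6 ≈ 5927.2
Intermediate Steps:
j(V) = 1
D = 35569/6 (D = -⅚ + (-3 + (4*4)*5)² = -⅚ + (-3 + 16*5)² = -⅚ + (-3 + 80)² = -⅚ + 77² = -⅚ + 5929 = 35569/6 ≈ 5928.2)
D - L(j(-7)) = 35569/6 - 1*1 = 35569/6 - 1 = 35563/6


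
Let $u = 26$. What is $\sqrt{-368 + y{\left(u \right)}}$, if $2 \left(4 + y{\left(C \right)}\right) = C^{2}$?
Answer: $i \sqrt{34} \approx 5.8309 i$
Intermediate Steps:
$y{\left(C \right)} = -4 + \frac{C^{2}}{2}$
$\sqrt{-368 + y{\left(u \right)}} = \sqrt{-368 - \left(4 - \frac{26^{2}}{2}\right)} = \sqrt{-368 + \left(-4 + \frac{1}{2} \cdot 676\right)} = \sqrt{-368 + \left(-4 + 338\right)} = \sqrt{-368 + 334} = \sqrt{-34} = i \sqrt{34}$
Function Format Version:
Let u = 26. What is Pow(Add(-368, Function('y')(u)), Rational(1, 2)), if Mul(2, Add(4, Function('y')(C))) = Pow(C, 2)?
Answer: Mul(I, Pow(34, Rational(1, 2))) ≈ Mul(5.8309, I)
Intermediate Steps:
Function('y')(C) = Add(-4, Mul(Rational(1, 2), Pow(C, 2)))
Pow(Add(-368, Function('y')(u)), Rational(1, 2)) = Pow(Add(-368, Add(-4, Mul(Rational(1, 2), Pow(26, 2)))), Rational(1, 2)) = Pow(Add(-368, Add(-4, Mul(Rational(1, 2), 676))), Rational(1, 2)) = Pow(Add(-368, Add(-4, 338)), Rational(1, 2)) = Pow(Add(-368, 334), Rational(1, 2)) = Pow(-34, Rational(1, 2)) = Mul(I, Pow(34, Rational(1, 2)))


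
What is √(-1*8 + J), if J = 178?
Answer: √170 ≈ 13.038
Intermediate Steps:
√(-1*8 + J) = √(-1*8 + 178) = √(-8 + 178) = √170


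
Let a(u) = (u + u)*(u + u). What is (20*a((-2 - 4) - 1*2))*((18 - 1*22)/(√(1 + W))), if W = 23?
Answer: -5120*√6/3 ≈ -4180.5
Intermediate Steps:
a(u) = 4*u² (a(u) = (2*u)*(2*u) = 4*u²)
(20*a((-2 - 4) - 1*2))*((18 - 1*22)/(√(1 + W))) = (20*(4*((-2 - 4) - 1*2)²))*((18 - 1*22)/(√(1 + 23))) = (20*(4*(-6 - 2)²))*((18 - 22)/(√24)) = (20*(4*(-8)²))*(-4*√6/12) = (20*(4*64))*(-√6/3) = (20*256)*(-√6/3) = 5120*(-√6/3) = -5120*√6/3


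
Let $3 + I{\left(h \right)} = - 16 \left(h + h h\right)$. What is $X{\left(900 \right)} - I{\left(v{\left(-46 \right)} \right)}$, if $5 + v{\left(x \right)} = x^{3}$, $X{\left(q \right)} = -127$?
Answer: $151602766916$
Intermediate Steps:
$v{\left(x \right)} = -5 + x^{3}$
$I{\left(h \right)} = -3 - 16 h - 16 h^{2}$ ($I{\left(h \right)} = -3 - 16 \left(h + h h\right) = -3 - 16 \left(h + h^{2}\right) = -3 - \left(16 h + 16 h^{2}\right) = -3 - 16 h - 16 h^{2}$)
$X{\left(900 \right)} - I{\left(v{\left(-46 \right)} \right)} = -127 - \left(-3 - 16 \left(-5 + \left(-46\right)^{3}\right) - 16 \left(-5 + \left(-46\right)^{3}\right)^{2}\right) = -127 - \left(-3 - 16 \left(-5 - 97336\right) - 16 \left(-5 - 97336\right)^{2}\right) = -127 - \left(-3 - -1557456 - 16 \left(-97341\right)^{2}\right) = -127 - \left(-3 + 1557456 - 151604324496\right) = -127 - -151602767043 = -127 + 151602767043 = 151602766916$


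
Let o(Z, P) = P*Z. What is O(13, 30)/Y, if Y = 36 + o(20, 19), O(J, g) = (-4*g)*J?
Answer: -15/4 ≈ -3.7500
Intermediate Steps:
O(J, g) = -4*J*g
Y = 416 (Y = 36 + 19*20 = 36 + 380 = 416)
O(13, 30)/Y = -4*13*30/416 = -1560*1/416 = -15/4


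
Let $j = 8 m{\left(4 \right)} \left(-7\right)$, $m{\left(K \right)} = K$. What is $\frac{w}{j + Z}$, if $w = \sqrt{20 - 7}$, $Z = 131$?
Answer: $- \frac{\sqrt{13}}{93} \approx -0.038769$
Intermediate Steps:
$w = \sqrt{13} \approx 3.6056$
$j = -224$ ($j = 8 \cdot 4 \left(-7\right) = 32 \left(-7\right) = -224$)
$\frac{w}{j + Z} = \frac{\sqrt{13}}{-224 + 131} = \frac{\sqrt{13}}{-93} = - \frac{\sqrt{13}}{93}$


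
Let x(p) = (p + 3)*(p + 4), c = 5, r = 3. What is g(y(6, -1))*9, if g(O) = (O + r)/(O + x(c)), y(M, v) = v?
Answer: 18/71 ≈ 0.25352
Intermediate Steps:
x(p) = (3 + p)*(4 + p)
g(O) = (3 + O)/(72 + O) (g(O) = (O + 3)/(O + (12 + 5² + 7*5)) = (3 + O)/(O + (12 + 25 + 35)) = (3 + O)/(O + 72) = (3 + O)/(72 + O))
g(y(6, -1))*9 = ((3 - 1)/(72 - 1))*9 = (2/71)*9 = 18/71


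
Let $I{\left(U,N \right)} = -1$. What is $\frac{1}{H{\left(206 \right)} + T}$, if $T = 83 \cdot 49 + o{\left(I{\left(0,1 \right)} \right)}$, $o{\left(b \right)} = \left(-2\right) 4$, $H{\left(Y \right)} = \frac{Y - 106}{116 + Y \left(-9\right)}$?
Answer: $\frac{869}{3527221} \approx 0.00024637$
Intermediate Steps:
$H{\left(Y \right)} = \frac{-106 + Y}{116 - 9 Y}$
$o{\left(b \right)} = -8$
$T = 4059$ ($T = 83 \cdot 49 - 8 = 4067 - 8 = 4059$)
$\frac{1}{H{\left(206 \right)} + T} = \frac{1}{\frac{106 - 206}{-116 + 9 \cdot 206} + 4059} = \frac{1}{\frac{106 - 206}{-116 + 1854} + 4059} = \frac{1}{\frac{1}{1738} \left(-100\right) + 4059} = \frac{1}{- \frac{50}{869} + 4059} = \frac{1}{\frac{3527221}{869}} = \frac{869}{3527221}$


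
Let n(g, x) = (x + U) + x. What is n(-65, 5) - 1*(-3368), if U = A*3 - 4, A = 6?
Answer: 3392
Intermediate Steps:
U = 14 (U = 6*3 - 4 = 18 - 4 = 14)
n(g, x) = 14 + 2*x (n(g, x) = (x + 14) + x = (14 + x) + x = 14 + 2*x)
n(-65, 5) - 1*(-3368) = (14 + 2*5) - 1*(-3368) = (14 + 10) + 3368 = 24 + 3368 = 3392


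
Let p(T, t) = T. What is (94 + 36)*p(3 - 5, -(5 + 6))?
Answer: -260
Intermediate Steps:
(94 + 36)*p(3 - 5, -(5 + 6)) = (94 + 36)*(3 - 5) = 130*(-2) = -260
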